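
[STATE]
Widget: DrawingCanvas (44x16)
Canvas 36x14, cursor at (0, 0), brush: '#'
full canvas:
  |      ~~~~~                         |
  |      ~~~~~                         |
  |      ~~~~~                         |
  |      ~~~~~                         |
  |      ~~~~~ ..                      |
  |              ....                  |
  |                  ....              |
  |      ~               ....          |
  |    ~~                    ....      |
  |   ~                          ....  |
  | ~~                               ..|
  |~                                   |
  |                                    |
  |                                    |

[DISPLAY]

+     ~~~~~                                 
      ~~~~~                                 
      ~~~~~                                 
      ~~~~~                                 
      ~~~~~ ..                              
              ....                          
                  ....                      
      ~               ....                  
    ~~                    ....              
   ~                          ....          
 ~~                               ..        
~                                           
                                            
                                            
                                            
                                            


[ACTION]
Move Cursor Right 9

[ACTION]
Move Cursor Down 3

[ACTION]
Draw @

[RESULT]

      ~~~~~                                 
      ~~~~~                                 
      ~~~~~                                 
      ~~~@~                                 
      ~~~~~ ..                              
              ....                          
                  ....                      
      ~               ....                  
    ~~                    ....              
   ~                          ....          
 ~~                               ..        
~                                           
                                            
                                            
                                            
                                            


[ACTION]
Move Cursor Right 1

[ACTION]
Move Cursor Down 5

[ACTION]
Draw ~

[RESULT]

      ~~~~~                                 
      ~~~~~                                 
      ~~~~~                                 
      ~~~@~                                 
      ~~~~~ ..                              
              ....                          
                  ....                      
      ~               ....                  
    ~~    ~               ....              
   ~                          ....          
 ~~                               ..        
~                                           
                                            
                                            
                                            
                                            


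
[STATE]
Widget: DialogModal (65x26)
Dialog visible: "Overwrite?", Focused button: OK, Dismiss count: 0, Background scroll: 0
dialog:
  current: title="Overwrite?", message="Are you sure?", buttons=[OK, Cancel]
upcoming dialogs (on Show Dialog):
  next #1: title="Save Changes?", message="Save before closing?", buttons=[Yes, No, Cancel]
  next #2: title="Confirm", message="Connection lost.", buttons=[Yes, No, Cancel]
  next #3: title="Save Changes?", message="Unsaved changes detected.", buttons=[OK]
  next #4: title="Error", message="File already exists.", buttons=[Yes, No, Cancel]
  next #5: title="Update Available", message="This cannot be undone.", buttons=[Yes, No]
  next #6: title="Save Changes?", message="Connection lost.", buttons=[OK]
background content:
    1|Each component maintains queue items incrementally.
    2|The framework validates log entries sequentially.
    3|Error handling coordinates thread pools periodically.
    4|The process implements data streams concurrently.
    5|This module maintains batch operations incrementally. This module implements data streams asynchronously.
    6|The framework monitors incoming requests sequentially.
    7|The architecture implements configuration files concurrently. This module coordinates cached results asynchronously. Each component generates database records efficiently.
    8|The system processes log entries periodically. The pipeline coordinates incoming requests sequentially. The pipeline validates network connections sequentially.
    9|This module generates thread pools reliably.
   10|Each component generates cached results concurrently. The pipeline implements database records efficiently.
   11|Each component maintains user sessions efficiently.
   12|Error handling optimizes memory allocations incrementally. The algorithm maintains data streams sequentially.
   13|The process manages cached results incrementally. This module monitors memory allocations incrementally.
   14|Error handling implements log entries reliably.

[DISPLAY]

Each component maintains queue items incrementally.              
The framework validates log entries sequentially.                
Error handling coordinates thread pools periodically.            
The process implements data streams concurrently.                
This module maintains batch operations incrementally. This module
The framework monitors incoming requests sequentially.           
The architecture implements configuration files concurrently. Thi
The system processes log entries periodically. The pipeline coord
This module generates thread pools reliably.                     
Each component generates cached results concurrently. The pipelin
Each component maintains┌───────────────┐ficiently.              
Error handling optimizes│   Overwrite?  │ns incrementally. The al
The process manages cach│ Are you sure? │entally. This module mon
Error handling implement│ [OK]  Cancel  │iably.                  
                        └───────────────┘                        
                                                                 
                                                                 
                                                                 
                                                                 
                                                                 
                                                                 
                                                                 
                                                                 
                                                                 
                                                                 
                                                                 


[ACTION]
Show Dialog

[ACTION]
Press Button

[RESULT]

Each component maintains queue items incrementally.              
The framework validates log entries sequentially.                
Error handling coordinates thread pools periodically.            
The process implements data streams concurrently.                
This module maintains batch operations incrementally. This module
The framework monitors incoming requests sequentially.           
The architecture implements configuration files concurrently. Thi
The system processes log entries periodically. The pipeline coord
This module generates thread pools reliably.                     
Each component generates cached results concurrently. The pipelin
Each component maintains user sessions efficiently.              
Error handling optimizes memory allocations incrementally. The al
The process manages cached results incrementally. This module mon
Error handling implements log entries reliably.                  
                                                                 
                                                                 
                                                                 
                                                                 
                                                                 
                                                                 
                                                                 
                                                                 
                                                                 
                                                                 
                                                                 
                                                                 


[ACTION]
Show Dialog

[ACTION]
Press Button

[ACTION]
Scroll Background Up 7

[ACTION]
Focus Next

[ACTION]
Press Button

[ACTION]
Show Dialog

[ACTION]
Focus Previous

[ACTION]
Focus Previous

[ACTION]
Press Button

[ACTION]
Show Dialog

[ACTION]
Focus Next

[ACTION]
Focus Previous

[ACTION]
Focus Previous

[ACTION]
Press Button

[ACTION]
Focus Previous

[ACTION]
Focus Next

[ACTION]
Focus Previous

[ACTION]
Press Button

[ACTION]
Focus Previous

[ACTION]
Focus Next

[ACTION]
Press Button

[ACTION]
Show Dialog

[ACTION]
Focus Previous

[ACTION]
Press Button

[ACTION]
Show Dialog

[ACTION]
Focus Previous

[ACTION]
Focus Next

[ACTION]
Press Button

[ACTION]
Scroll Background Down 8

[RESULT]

This module generates thread pools reliably.                     
Each component generates cached results concurrently. The pipelin
Each component maintains user sessions efficiently.              
Error handling optimizes memory allocations incrementally. The al
The process manages cached results incrementally. This module mon
Error handling implements log entries reliably.                  
                                                                 
                                                                 
                                                                 
                                                                 
                                                                 
                                                                 
                                                                 
                                                                 
                                                                 
                                                                 
                                                                 
                                                                 
                                                                 
                                                                 
                                                                 
                                                                 
                                                                 
                                                                 
                                                                 
                                                                 


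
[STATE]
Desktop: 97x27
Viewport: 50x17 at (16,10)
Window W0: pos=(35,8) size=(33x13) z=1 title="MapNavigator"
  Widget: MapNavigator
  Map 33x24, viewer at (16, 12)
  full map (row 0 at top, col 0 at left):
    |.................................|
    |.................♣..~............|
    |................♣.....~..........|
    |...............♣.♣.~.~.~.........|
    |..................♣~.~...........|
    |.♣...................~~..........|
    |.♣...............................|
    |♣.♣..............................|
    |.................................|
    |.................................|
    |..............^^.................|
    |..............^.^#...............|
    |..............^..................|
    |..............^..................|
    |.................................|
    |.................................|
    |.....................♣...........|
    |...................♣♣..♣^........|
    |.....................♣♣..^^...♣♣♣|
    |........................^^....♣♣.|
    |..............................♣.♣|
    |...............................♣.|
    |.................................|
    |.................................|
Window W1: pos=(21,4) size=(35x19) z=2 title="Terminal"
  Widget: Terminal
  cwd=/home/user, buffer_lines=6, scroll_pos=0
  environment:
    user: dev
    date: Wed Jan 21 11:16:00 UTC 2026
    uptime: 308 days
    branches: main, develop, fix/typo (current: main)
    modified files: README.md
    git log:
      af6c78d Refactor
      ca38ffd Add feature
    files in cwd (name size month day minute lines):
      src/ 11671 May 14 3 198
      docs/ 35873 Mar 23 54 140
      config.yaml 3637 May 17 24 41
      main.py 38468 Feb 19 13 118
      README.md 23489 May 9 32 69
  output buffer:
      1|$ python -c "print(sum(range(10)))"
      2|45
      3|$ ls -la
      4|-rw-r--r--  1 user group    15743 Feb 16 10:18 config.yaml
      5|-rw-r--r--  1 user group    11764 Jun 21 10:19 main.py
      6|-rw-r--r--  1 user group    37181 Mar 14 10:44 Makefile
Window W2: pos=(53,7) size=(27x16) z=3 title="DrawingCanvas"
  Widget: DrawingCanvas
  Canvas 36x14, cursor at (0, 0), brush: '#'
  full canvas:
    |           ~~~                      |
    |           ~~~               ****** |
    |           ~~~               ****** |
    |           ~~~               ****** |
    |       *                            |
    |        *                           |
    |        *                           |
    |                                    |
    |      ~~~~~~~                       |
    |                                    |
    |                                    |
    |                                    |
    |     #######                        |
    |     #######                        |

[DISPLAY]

     ┃-rw-r--r--  1 user group    157┃+          ~
     ┃-rw-r--r--  1 user group    117┃           ~
     ┃-rw-r--r--  1 user group    371┃           ~
     ┃$ █                            ┃           ~
     ┃                               ┃       *    
     ┃                               ┃        *   
     ┃                               ┃        *   
     ┃                               ┃            
     ┃                               ┃      ~~~~~~
     ┃                               ┃            
     ┃                               ┃            
     ┃                               ┃            
     ┗━━━━━━━━━━━━━━━━━━━━━━━━━━━━━━━┗━━━━━━━━━━━━
                                                  
                                                  
                                                  
                                                  


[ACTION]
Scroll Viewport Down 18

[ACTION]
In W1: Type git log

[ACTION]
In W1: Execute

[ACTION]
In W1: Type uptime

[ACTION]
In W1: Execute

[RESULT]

     ┃-rw-r--r--  1 user group    157┃+          ~
     ┃-rw-r--r--  1 user group    117┃           ~
     ┃-rw-r--r--  1 user group    371┃           ~
     ┃$ git log                      ┃           ~
     ┃af6c78d Refactor               ┃       *    
     ┃ca38ffd Add feature            ┃        *   
     ┃$ uptime                       ┃        *   
     ┃ 10:00  up 308 days            ┃            
     ┃$ █                            ┃      ~~~~~~
     ┃                               ┃            
     ┃                               ┃            
     ┃                               ┃            
     ┗━━━━━━━━━━━━━━━━━━━━━━━━━━━━━━━┗━━━━━━━━━━━━
                                                  
                                                  
                                                  
                                                  


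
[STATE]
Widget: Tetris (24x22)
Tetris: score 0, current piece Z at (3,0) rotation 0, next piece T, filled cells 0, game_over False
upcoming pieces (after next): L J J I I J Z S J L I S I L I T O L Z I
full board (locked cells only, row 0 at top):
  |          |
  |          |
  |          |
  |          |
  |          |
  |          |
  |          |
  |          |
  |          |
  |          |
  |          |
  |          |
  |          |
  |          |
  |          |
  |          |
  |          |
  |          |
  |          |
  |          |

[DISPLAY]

   ▓▓     │Next:        
    ▓▓    │ ▒           
          │▒▒▒          
          │             
          │             
          │             
          │Score:       
          │0            
          │             
          │             
          │             
          │             
          │             
          │             
          │             
          │             
          │             
          │             
          │             
          │             
          │             
          │             


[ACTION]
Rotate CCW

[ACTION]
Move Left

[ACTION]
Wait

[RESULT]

          │Next:        
   ▓      │ ▒           
  ▓▓      │▒▒▒          
  ▓       │             
          │             
          │             
          │Score:       
          │0            
          │             
          │             
          │             
          │             
          │             
          │             
          │             
          │             
          │             
          │             
          │             
          │             
          │             
          │             


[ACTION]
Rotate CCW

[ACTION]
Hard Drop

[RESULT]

    ▒     │Next:        
   ▒▒▒    │  ▒          
          │▒▒▒          
          │             
          │             
          │             
          │Score:       
          │0            
          │             
          │             
          │             
          │             
          │             
          │             
          │             
          │             
          │             
          │             
  ▓▓      │             
   ▓▓     │             
          │             
          │             


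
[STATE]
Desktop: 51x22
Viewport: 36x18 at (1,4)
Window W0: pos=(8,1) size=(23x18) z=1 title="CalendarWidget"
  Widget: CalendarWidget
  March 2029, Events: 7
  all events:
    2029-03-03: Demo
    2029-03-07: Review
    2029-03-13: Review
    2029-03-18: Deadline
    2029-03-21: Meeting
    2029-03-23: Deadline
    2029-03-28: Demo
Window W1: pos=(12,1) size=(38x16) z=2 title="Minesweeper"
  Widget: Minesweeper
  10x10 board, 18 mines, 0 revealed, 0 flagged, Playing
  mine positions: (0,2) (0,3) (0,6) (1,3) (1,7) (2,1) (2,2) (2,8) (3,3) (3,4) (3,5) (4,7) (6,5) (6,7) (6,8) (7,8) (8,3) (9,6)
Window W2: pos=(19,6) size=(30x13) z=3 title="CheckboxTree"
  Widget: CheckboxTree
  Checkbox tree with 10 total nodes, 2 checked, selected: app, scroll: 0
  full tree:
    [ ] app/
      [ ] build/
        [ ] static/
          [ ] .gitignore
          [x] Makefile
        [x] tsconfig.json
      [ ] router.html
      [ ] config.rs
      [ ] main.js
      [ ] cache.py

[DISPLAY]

       ┃   ┃■■■■■■■■■■              
       ┃Mo ┃■■■■■■■■■■              
       ┃   ┃■■■■■■┏━━━━━━━━━━━━━━━━━
       ┃ 5 ┃■■■■■■┃ CheckboxTree    
       ┃12 ┃■■■■■■┠─────────────────
       ┃19 ┃■■■■■■┃>[-] app/        
       ┃26 ┃■■■■■■┃   [-] build/    
       ┃   ┃■■■■■■┃     [-] static/ 
       ┃   ┃■■■■■■┃       [ ] .gitig
       ┃   ┃■■■■■■┃       [x] Makefi
       ┃   ┃      ┃     [x] tsconfig
       ┃   ┃      ┃   [ ] router.htm
       ┃   ┗━━━━━━┃   [ ] config.rs 
       ┃          ┃   [ ] main.js   
       ┗━━━━━━━━━━┗━━━━━━━━━━━━━━━━━
                                    
                                    
                                    


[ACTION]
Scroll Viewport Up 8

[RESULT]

                                    
       ┏━━━┏━━━━━━━━━━━━━━━━━━━━━━━━
       ┃ Ca┃ Minesweeper            
       ┠───┠────────────────────────
       ┃   ┃■■■■■■■■■■              
       ┃Mo ┃■■■■■■■■■■              
       ┃   ┃■■■■■■┏━━━━━━━━━━━━━━━━━
       ┃ 5 ┃■■■■■■┃ CheckboxTree    
       ┃12 ┃■■■■■■┠─────────────────
       ┃19 ┃■■■■■■┃>[-] app/        
       ┃26 ┃■■■■■■┃   [-] build/    
       ┃   ┃■■■■■■┃     [-] static/ 
       ┃   ┃■■■■■■┃       [ ] .gitig
       ┃   ┃■■■■■■┃       [x] Makefi
       ┃   ┃      ┃     [x] tsconfig
       ┃   ┃      ┃   [ ] router.htm
       ┃   ┗━━━━━━┃   [ ] config.rs 
       ┃          ┃   [ ] main.js   


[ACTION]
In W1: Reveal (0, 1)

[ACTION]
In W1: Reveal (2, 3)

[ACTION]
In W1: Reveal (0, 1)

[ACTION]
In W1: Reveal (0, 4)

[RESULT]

                                    
       ┏━━━┏━━━━━━━━━━━━━━━━━━━━━━━━
       ┃ Ca┃ Minesweeper            
       ┠───┠────────────────────────
       ┃   ┃■1■■2■■■■■              
       ┃Mo ┃■■■■■■■■■■              
       ┃   ┃■■■4■■┏━━━━━━━━━━━━━━━━━
       ┃ 5 ┃■■■■■■┃ CheckboxTree    
       ┃12 ┃■■■■■■┠─────────────────
       ┃19 ┃■■■■■■┃>[-] app/        
       ┃26 ┃■■■■■■┃   [-] build/    
       ┃   ┃■■■■■■┃     [-] static/ 
       ┃   ┃■■■■■■┃       [ ] .gitig
       ┃   ┃■■■■■■┃       [x] Makefi
       ┃   ┃      ┃     [x] tsconfig
       ┃   ┃      ┃   [ ] router.htm
       ┃   ┗━━━━━━┃   [ ] config.rs 
       ┃          ┃   [ ] main.js   


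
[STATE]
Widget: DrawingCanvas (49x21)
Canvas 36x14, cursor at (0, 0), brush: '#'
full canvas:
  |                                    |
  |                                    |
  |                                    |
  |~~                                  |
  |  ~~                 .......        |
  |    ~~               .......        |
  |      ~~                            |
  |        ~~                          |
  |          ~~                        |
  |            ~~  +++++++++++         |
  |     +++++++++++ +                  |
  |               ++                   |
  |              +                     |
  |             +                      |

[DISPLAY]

+                                                
                                                 
                                                 
~~                                               
  ~~                 .......                     
    ~~               .......                     
      ~~                                         
        ~~                                       
          ~~                                     
            ~~  +++++++++++                      
     +++++++++++ +                               
               ++                                
              +                                  
             +                                   
                                                 
                                                 
                                                 
                                                 
                                                 
                                                 
                                                 


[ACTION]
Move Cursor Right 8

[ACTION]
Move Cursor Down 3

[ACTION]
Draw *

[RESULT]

                                                 
                                                 
                                                 
~~      *                                        
  ~~                 .......                     
    ~~               .......                     
      ~~                                         
        ~~                                       
          ~~                                     
            ~~  +++++++++++                      
     +++++++++++ +                               
               ++                                
              +                                  
             +                                   
                                                 
                                                 
                                                 
                                                 
                                                 
                                                 
                                                 


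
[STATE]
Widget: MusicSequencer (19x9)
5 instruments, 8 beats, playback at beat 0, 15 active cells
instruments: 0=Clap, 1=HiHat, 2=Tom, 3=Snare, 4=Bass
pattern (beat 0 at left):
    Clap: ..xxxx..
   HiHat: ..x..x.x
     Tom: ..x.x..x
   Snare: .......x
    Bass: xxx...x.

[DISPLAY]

      ▼1234567     
  Clap··████··     
 HiHat··█··█·█     
   Tom··█·█··█     
 Snare·······█     
  Bass███···█·     
                   
                   
                   


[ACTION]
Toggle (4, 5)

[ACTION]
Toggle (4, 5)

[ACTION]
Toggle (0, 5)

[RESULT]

      ▼1234567     
  Clap··███···     
 HiHat··█··█·█     
   Tom··█·█··█     
 Snare·······█     
  Bass███···█·     
                   
                   
                   


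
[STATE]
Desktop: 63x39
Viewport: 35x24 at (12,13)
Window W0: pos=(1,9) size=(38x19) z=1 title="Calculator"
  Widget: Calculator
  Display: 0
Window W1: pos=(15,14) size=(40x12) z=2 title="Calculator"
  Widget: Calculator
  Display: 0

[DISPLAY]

──┬───┐                   ┃        
9 │┏━━━━━━━━━━━━━━━━━━━━━━━━━━━━━━━
──┼┃ Calculator                    
6 │┠───────────────────────────────
──┼┃                               
3 │┃┌───┬───┬───┬───┐              
──┼┃│ 7 │ 8 │ 9 │ ÷ │              
= │┃├───┼───┼───┼───┤              
──┼┃│ 4 │ 5 │ 6 │ × │              
MR│┃├───┼───┼───┼───┤              
──┴┃│ 1 │ 2 │ 3 │ - │              
   ┃└───┴───┴───┴───┘              
   ┗━━━━━━━━━━━━━━━━━━━━━━━━━━━━━━━
                          ┃        
━━━━━━━━━━━━━━━━━━━━━━━━━━┛        
                                   
                                   
                                   
                                   
                                   
                                   
                                   
                                   
                                   


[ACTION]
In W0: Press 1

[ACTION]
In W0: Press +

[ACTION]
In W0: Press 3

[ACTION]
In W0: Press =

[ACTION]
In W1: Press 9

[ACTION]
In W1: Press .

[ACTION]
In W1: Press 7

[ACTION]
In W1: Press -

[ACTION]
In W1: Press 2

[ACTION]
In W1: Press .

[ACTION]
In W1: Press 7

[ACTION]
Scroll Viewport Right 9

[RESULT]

                 ┃                 
━━━━━━━━━━━━━━━━━━━━━━━━━━━━━━━━━┓ 
ulator                           ┃ 
─────────────────────────────────┨ 
                              2.7┃ 
───┬───┬───┐                     ┃ 
 8 │ 9 │ ÷ │                     ┃ 
───┼───┼───┤                     ┃ 
 5 │ 6 │ × │                     ┃ 
───┼───┼───┤                     ┃ 
 2 │ 3 │ - │                     ┃ 
───┴───┴───┘                     ┃ 
━━━━━━━━━━━━━━━━━━━━━━━━━━━━━━━━━┛ 
                 ┃                 
━━━━━━━━━━━━━━━━━┛                 
                                   
                                   
                                   
                                   
                                   
                                   
                                   
                                   
                                   


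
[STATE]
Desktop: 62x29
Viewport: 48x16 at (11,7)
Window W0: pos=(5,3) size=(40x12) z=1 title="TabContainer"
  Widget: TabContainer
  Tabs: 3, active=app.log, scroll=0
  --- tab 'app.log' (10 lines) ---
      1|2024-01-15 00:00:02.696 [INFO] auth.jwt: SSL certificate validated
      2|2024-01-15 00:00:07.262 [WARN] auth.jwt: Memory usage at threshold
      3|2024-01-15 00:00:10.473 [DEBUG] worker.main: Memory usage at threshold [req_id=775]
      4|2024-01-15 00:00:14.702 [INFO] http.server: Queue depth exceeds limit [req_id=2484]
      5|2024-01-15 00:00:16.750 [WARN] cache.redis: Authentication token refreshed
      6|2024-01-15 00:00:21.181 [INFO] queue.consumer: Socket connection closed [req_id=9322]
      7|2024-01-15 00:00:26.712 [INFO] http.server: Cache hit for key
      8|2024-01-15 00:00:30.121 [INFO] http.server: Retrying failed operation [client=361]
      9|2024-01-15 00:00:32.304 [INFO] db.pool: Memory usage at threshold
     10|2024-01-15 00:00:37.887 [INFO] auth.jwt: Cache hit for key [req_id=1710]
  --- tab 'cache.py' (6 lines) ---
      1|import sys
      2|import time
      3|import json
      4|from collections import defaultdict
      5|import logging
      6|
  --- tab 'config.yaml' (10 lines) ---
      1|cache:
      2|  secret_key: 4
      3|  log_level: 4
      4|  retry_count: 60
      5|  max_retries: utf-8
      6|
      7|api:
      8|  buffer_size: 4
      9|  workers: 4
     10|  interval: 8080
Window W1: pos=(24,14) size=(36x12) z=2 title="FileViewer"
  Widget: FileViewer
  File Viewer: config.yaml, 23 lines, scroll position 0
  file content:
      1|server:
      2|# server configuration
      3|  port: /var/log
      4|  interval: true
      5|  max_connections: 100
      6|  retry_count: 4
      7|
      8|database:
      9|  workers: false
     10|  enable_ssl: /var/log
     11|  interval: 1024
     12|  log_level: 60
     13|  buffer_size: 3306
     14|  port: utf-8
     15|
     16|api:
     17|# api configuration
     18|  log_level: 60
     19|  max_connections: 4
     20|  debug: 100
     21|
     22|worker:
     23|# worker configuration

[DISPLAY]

─────────────────────────────────┃              
01-15 00:00:02.696 [INFO] auth.jw┃              
01-15 00:00:07.262 [WARN] auth.jw┃              
01-15 00:00:10.473 [DEBUG] worker┃              
01-15 00:00:14.702 [INFO] http.se┃              
01-15 00:00:16.750 [WARN] cache.r┃              
01-15 00:00:21.181 [INFO] queue.c┃              
━━━━━━━━━━━━━┏━━━━━━━━━━━━━━━━━━━━━━━━━━━━━━━━━━
             ┃ FileViewer                       
             ┠──────────────────────────────────
             ┃server:                          ▲
             ┃# server configuration           █
             ┃  port: /var/log                 ░
             ┃  interval: true                 ░
             ┃  max_connections: 100           ░
             ┃  retry_count: 4                 ░


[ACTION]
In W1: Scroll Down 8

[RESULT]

─────────────────────────────────┃              
01-15 00:00:02.696 [INFO] auth.jw┃              
01-15 00:00:07.262 [WARN] auth.jw┃              
01-15 00:00:10.473 [DEBUG] worker┃              
01-15 00:00:14.702 [INFO] http.se┃              
01-15 00:00:16.750 [WARN] cache.r┃              
01-15 00:00:21.181 [INFO] queue.c┃              
━━━━━━━━━━━━━┏━━━━━━━━━━━━━━━━━━━━━━━━━━━━━━━━━━
             ┃ FileViewer                       
             ┠──────────────────────────────────
             ┃  workers: false                 ▲
             ┃  enable_ssl: /var/log           ░
             ┃  interval: 1024                 ░
             ┃  log_level: 60                  ░
             ┃  buffer_size: 3306              █
             ┃  port: utf-8                    ░


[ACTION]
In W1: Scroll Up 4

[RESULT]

─────────────────────────────────┃              
01-15 00:00:02.696 [INFO] auth.jw┃              
01-15 00:00:07.262 [WARN] auth.jw┃              
01-15 00:00:10.473 [DEBUG] worker┃              
01-15 00:00:14.702 [INFO] http.se┃              
01-15 00:00:16.750 [WARN] cache.r┃              
01-15 00:00:21.181 [INFO] queue.c┃              
━━━━━━━━━━━━━┏━━━━━━━━━━━━━━━━━━━━━━━━━━━━━━━━━━
             ┃ FileViewer                       
             ┠──────────────────────────────────
             ┃  max_connections: 100           ▲
             ┃  retry_count: 4                 ░
             ┃                                 █
             ┃database:                        ░
             ┃  workers: false                 ░
             ┃  enable_ssl: /var/log           ░


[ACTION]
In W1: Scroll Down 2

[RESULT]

─────────────────────────────────┃              
01-15 00:00:02.696 [INFO] auth.jw┃              
01-15 00:00:07.262 [WARN] auth.jw┃              
01-15 00:00:10.473 [DEBUG] worker┃              
01-15 00:00:14.702 [INFO] http.se┃              
01-15 00:00:16.750 [WARN] cache.r┃              
01-15 00:00:21.181 [INFO] queue.c┃              
━━━━━━━━━━━━━┏━━━━━━━━━━━━━━━━━━━━━━━━━━━━━━━━━━
             ┃ FileViewer                       
             ┠──────────────────────────────────
             ┃                                 ▲
             ┃database:                        ░
             ┃  workers: false                 ░
             ┃  enable_ssl: /var/log           █
             ┃  interval: 1024                 ░
             ┃  log_level: 60                  ░


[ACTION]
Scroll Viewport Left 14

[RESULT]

     ┃──────────────────────────────────────┃   
     ┃2024-01-15 00:00:02.696 [INFO] auth.jw┃   
     ┃2024-01-15 00:00:07.262 [WARN] auth.jw┃   
     ┃2024-01-15 00:00:10.473 [DEBUG] worker┃   
     ┃2024-01-15 00:00:14.702 [INFO] http.se┃   
     ┃2024-01-15 00:00:16.750 [WARN] cache.r┃   
     ┃2024-01-15 00:00:21.181 [INFO] queue.c┃   
     ┗━━━━━━━━━━━━━━━━━━┏━━━━━━━━━━━━━━━━━━━━━━━
                        ┃ FileViewer            
                        ┠───────────────────────
                        ┃                       
                        ┃database:              
                        ┃  workers: false       
                        ┃  enable_ssl: /var/log 
                        ┃  interval: 1024       
                        ┃  log_level: 60        


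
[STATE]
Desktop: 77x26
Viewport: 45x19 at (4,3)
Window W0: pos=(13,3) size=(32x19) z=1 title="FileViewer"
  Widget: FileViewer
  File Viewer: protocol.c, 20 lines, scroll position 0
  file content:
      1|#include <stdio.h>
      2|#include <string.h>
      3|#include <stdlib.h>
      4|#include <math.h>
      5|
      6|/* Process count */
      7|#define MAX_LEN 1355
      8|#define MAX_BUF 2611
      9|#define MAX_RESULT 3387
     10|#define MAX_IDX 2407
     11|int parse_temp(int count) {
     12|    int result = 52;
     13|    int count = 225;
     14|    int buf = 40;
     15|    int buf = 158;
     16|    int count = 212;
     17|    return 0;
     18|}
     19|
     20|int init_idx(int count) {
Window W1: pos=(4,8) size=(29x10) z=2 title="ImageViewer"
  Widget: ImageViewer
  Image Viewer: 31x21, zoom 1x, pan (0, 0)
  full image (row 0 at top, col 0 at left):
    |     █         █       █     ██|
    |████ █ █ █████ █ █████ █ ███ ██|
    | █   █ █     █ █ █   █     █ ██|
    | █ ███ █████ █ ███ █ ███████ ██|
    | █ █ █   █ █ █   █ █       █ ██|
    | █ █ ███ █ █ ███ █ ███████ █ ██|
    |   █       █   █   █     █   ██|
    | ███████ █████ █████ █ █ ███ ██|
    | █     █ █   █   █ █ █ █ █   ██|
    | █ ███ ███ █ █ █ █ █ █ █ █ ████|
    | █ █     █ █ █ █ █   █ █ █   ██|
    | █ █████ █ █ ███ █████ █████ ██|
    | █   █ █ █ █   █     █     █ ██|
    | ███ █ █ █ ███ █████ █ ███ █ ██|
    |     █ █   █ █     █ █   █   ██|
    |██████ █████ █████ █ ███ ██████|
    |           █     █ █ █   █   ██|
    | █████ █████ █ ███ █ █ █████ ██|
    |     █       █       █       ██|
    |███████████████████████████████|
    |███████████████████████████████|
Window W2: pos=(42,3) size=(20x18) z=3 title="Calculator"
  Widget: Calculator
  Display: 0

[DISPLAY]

         ┏━━━━━━━━━━━━━━━━━━━━━━━━━━━━┏━━━━━━
         ┃ FileViewer                 ┃ Calcu
         ┠────────────────────────────┠──────
         ┃#include <stdio.h>          ┃      
         ┃#include <string.h>         ┃┌───┬─
┏━━━━━━━━━━━━━━━━━━━━━━━━━━━┓         ┃│ 7 │ 
┃ ImageViewer               ┃         ┃├───┼─
┠───────────────────────────┨         ┃│ 4 │ 
┃     █         █       █   ┃         ┃├───┼─
┃████ █ █ █████ █ █████ █ ██┃5        ┃│ 1 │ 
┃ █   █ █     █ █ █   █     ┃1        ┃├───┼─
┃ █ ███ █████ █ ███ █ ██████┃3387     ┃│ 0 │ 
┃ █ █ █   █ █ █   █ █       ┃7        ┃├───┼─
┃ █ █ ███ █ █ ███ █ ███████ ┃count) { ┃│ C │ 
┗━━━━━━━━━━━━━━━━━━━━━━━━━━━┛;        ┃└───┴─
         ┃    int count = 225;        ┃      
         ┃    int buf = 40;           ┃      
         ┃    int buf = 158;          ┗━━━━━━
         ┗━━━━━━━━━━━━━━━━━━━━━━━━━━━━━━┛    


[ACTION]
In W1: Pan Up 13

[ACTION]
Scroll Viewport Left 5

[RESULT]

             ┏━━━━━━━━━━━━━━━━━━━━━━━━━━━━┏━━
             ┃ FileViewer                 ┃ C
             ┠────────────────────────────┠──
             ┃#include <stdio.h>          ┃  
             ┃#include <string.h>         ┃┌─
    ┏━━━━━━━━━━━━━━━━━━━━━━━━━━━┓         ┃│ 
    ┃ ImageViewer               ┃         ┃├─
    ┠───────────────────────────┨         ┃│ 
    ┃     █         █       █   ┃         ┃├─
    ┃████ █ █ █████ █ █████ █ ██┃5        ┃│ 
    ┃ █   █ █     █ █ █   █     ┃1        ┃├─
    ┃ █ ███ █████ █ ███ █ ██████┃3387     ┃│ 
    ┃ █ █ █   █ █ █   █ █       ┃7        ┃├─
    ┃ █ █ ███ █ █ ███ █ ███████ ┃count) { ┃│ 
    ┗━━━━━━━━━━━━━━━━━━━━━━━━━━━┛;        ┃└─
             ┃    int count = 225;        ┃  
             ┃    int buf = 40;           ┃  
             ┃    int buf = 158;          ┗━━
             ┗━━━━━━━━━━━━━━━━━━━━━━━━━━━━━━┛
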